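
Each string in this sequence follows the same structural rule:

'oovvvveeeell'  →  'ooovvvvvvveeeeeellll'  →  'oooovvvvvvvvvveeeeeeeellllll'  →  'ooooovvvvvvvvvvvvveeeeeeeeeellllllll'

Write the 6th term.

Each string has the form o^{n+1} v^{3n+1} e^{2n+2} l^{2n} (n = 1, 2, …).
For term 6, n = 6, so the run lengths are 7, 19, 14, 12.

ooooooovvvvvvvvvvvvvvvvvvveeeeeeeeeeeeeellllllllllll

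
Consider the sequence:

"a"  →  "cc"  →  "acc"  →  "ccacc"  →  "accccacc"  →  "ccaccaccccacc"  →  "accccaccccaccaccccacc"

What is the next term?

ccaccaccccaccaccccaccccaccaccccacc

Each term (from the third on) is the two preceding terms concatenated in order: term 3 = a·cc = acc.
The next term joins ccaccaccccacc and accccaccccaccaccccacc.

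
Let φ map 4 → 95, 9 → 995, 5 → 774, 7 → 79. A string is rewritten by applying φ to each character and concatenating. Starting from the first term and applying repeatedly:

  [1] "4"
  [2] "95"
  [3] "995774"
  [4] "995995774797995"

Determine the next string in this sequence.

Applying the rule to each of the 15 symbols of 995995774797995 gives the pieces 995 995 774 995 995 774 79 79 95 79 995 79 995 995 774, which concatenate to the answer.

9959957749959957747979957999579995995774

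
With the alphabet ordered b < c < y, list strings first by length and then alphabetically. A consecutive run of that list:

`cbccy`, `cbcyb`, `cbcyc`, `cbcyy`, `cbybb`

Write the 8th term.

cbycb

Continuing the enumeration 3 steps past cbybb: cbybb → cbybc → cbyby → (answer).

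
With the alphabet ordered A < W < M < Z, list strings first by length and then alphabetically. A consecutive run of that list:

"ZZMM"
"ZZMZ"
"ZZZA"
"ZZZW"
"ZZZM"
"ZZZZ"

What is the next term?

ZZZZ is the last string of length 4, so the next is the first of length 5: A repeated 5 times.

AAAAA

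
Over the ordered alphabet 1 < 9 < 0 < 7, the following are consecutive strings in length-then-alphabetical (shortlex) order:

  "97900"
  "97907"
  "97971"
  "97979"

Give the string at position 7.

Stepping forward 3 times from 97979: 97979 → 97970 → 97977, then the target.

97011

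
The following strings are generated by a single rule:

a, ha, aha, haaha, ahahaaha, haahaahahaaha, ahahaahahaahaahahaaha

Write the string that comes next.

From term 3 onward, concatenate the second-to-last term with the last: a·ha = aha, ha·aha = haaha, …
Continuing: haahaahahaaha · ahahaahahaahaahahaaha gives term 8.

haahaahahaahaahahaahahaahaahahaaha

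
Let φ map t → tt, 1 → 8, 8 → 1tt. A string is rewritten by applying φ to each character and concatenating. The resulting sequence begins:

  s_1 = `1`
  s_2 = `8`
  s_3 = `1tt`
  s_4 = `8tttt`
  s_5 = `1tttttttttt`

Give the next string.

Rewriting each symbol of 1tttttttttt: 1→8, t→tt, t→tt, t→tt, t→tt, t→tt, t→tt, t→tt, t→tt, t→tt, t→tt, which concatenates to 8 tt tt tt tt tt tt tt tt tt tt.

8tttttttttttttttttttt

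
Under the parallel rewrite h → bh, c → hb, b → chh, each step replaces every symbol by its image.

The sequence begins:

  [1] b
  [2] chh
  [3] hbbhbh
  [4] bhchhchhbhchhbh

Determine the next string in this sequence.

Replace each of the 15 characters of bhchhchhbhchhbh in place — chh bh hb bh bh hb bh bh chh bh hb bh bh chh bh — and concatenate.

chhbhhbbhbhhbbhbhchhbhhbbhbhchhbh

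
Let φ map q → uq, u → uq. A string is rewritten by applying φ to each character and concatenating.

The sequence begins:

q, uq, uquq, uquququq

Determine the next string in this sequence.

Expanding uquququq: u→uq, q→uq, u→uq, q→uq, u→uq, q→uq, u→uq, q→uq. Concatenated: uq uq uq uq uq uq uq uq.

uquququququququq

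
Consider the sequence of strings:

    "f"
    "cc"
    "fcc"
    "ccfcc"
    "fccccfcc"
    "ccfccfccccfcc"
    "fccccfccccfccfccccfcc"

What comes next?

ccfccfccccfccfccccfccccfccfccccfcc

This is a Fibonacci-style word recurrence s(k) = s(k−2)·s(k−1): e.g. f·cc = fcc.
The next term joins ccfccfccccfcc and fccccfccccfccfccccfcc.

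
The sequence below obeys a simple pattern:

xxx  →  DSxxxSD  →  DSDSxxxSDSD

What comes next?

DSDSDSxxxSDSDSD

s(k+1) = DS·s(k)·SD, so each term gains DS as a prefix and SD as a suffix.
One more step from DSDSxxxSDSD gives the answer.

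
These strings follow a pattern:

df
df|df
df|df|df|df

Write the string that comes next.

df|df|df|df|df|df|df|df

Every step duplicates the string with '|' between the halves.
One more doubling of df|df|df|df gives the answer.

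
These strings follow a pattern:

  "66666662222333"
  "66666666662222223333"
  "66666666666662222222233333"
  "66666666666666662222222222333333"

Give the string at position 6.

The n-th term is 3n+1 6's then 2n 2's then n+1 3's, where the shown terms are n = 2, 3, 4, 5.
At n = 7 the blocks have lengths 22, 14, 8.

66666666666666666666662222222222222233333333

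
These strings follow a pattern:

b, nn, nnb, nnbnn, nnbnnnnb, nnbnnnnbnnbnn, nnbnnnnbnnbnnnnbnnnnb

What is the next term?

This is a Fibonacci-style word recurrence s(k) = s(k−1)·s(k−2): e.g. nn·b = nnb.
Continuing: nnbnnnnbnnbnnnnbnnnnb · nnbnnnnbnnbnn gives term 8.

nnbnnnnbnnbnnnnbnnnnbnnbnnnnbnnbnn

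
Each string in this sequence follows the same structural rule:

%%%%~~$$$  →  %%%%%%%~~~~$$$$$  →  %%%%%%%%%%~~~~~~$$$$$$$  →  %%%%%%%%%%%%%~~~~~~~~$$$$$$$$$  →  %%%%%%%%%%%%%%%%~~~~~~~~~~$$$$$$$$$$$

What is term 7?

%%%%%%%%%%%%%%%%%%%%%%~~~~~~~~~~~~~~$$$$$$$$$$$$$$$

Term n consists of 3n-2 %'s, followed by 2n-2 ~'s, followed by 2n-1 $'s, where the shown terms are n = 2, 3, 4, 5, 6.
For term 7, n = 8, so the run lengths are 22, 14, 15.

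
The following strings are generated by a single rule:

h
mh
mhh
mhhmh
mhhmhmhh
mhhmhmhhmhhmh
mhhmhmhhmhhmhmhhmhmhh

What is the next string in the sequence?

Each term (from the third on) is the previous term followed by the one before it: term 3 = mh·h = mhh.
Continuing: mhhmhmhhmhhmhmhhmhmhh · mhhmhmhhmhhmh gives term 8.

mhhmhmhhmhhmhmhhmhmhhmhhmhmhhmhhmh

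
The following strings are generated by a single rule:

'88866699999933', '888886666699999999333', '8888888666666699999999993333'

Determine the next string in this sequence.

88888888866666666699999999999933333

The n-th term is 2n-1 8's then 2n-1 6's then 2n+2 9's then n 3's, where the shown terms are n = 2, 3, 4.
For the next term, n = 5, so the run lengths are 9, 9, 12, 5.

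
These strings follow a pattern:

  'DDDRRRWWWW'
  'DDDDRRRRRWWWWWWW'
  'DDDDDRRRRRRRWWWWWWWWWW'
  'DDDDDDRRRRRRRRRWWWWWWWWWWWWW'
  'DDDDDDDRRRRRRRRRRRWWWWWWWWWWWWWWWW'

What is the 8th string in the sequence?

Each string has the form D^{n+2} R^{2n+1} W^{3n+1} (n = 1, 2, …).
Setting n = 8 gives 10, 17, 25 characters in each block.

DDDDDDDDDDRRRRRRRRRRRRRRRRRWWWWWWWWWWWWWWWWWWWWWWWWW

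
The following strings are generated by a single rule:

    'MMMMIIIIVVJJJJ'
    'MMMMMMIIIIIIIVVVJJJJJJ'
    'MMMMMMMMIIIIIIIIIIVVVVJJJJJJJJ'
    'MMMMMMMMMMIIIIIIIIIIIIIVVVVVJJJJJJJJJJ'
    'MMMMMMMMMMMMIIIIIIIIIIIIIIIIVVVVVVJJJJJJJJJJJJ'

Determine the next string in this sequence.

The n-th term is 2n M's then 3n-2 I's then n V's then 2n J's, where the shown terms are n = 2, 3, 4, 5, 6.
At n = 7 the blocks have lengths 14, 19, 7, 14.

MMMMMMMMMMMMMMIIIIIIIIIIIIIIIIIIIVVVVVVVJJJJJJJJJJJJJJ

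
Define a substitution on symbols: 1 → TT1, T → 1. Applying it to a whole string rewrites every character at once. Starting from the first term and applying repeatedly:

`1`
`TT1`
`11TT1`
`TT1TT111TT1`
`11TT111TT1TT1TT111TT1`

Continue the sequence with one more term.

Rewriting the 21 symbols of 11TT111TT1TT1TT111TT1 one by one yields TT1 TT1 1 1 TT1 TT1 TT1 1 1 TT1 1 1 TT1 1 1 TT1 TT1 TT1 1 1 TT1; concatenated:

TT1TT111TT1TT1TT111TT111TT111TT1TT1TT111TT1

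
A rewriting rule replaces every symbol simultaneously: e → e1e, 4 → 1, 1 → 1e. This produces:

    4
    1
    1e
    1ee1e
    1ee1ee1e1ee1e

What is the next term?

1ee1ee1e1ee1ee1e1ee1e1ee1ee1e1ee1e

Applying the rule to each of the 13 symbols of 1ee1ee1e1ee1e gives the pieces 1e e1e e1e 1e e1e e1e 1e e1e 1e e1e e1e 1e e1e, which concatenate to the answer.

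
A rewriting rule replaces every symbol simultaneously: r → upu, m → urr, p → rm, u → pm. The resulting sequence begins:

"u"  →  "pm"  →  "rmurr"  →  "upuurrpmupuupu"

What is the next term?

φ(upuurrpmupuupu) expands symbol-by-symbol to pm rm pm pm upu upu rm urr pm rm pm pm rm pm; joining the 14 pieces gives the next term.

pmrmpmpmupuupurmurrpmrmpmpmrmpm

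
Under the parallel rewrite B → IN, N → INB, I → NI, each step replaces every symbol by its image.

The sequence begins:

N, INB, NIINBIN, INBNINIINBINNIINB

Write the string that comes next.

Replace each of the 17 characters of INBNINIINBINNIINB in place — NI INB IN INB NI INB NI NI INB IN NI INB INB NI NI INB IN — and concatenate.

NIINBININBNIINBNINIINBINNIINBINBNINIINBIN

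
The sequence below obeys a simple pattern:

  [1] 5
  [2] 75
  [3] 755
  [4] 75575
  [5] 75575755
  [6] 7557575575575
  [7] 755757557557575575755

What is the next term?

7557575575575755757557557575575575

From term 3 onward, concatenate the last term with the second-to-last: 75·5 = 755, 755·75 = 75575, …
So term 8 is 755757557557575575755·7557575575575.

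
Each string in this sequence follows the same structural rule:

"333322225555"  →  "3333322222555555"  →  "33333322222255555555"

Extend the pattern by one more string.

Each string has the form 3^{n+2} 2^{n+2} 5^{2n}, where the shown terms are n = 2, 3, 4.
For the next term, n = 5, so the run lengths are 7, 7, 10.

333333322222225555555555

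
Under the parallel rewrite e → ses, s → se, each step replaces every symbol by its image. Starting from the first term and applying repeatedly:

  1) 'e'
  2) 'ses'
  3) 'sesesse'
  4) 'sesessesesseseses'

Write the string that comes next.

sesessesessesesessesessesesessesessesesse

Applying the rule to each of the 17 symbols of sesessesesseseses gives the pieces se ses se ses se se ses se ses se se ses se ses se ses se, which concatenate to the answer.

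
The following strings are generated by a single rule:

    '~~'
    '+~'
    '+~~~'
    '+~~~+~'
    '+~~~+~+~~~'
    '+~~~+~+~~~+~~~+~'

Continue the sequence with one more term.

This is a Fibonacci-style word recurrence s(k) = s(k−1)·s(k−2): e.g. +~·~~ = +~~~.
So term 7 is +~~~+~+~~~+~~~+~·+~~~+~+~~~.

+~~~+~+~~~+~~~+~+~~~+~+~~~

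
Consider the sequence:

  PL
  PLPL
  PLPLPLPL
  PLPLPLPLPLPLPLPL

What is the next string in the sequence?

PLPLPLPLPLPLPLPLPLPLPLPLPLPLPLPL

Every step duplicates the string.
So the next term is two copies of PLPLPLPLPLPLPLPL.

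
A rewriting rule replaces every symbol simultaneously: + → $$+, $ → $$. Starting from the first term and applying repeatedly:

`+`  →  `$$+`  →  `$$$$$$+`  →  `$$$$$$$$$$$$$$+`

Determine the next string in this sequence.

$$$$$$$$$$$$$$$$$$$$$$$$$$$$$$+

φ($$$$$$$$$$$$$$+) expands symbol-by-symbol to $$ $$ $$ $$ $$ $$ $$ $$ $$ $$ $$ $$ $$ $$ $$+; joining the 15 pieces gives the next term.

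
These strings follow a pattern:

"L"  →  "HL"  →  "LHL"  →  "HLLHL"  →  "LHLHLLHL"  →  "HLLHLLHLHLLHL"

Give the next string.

LHLHLLHLHLLHLLHLHLLHL

Each term (from the third on) is the two preceding terms concatenated in order: term 3 = L·HL = LHL.
Continuing: LHLHLLHL · HLLHLLHLHLLHL gives term 7.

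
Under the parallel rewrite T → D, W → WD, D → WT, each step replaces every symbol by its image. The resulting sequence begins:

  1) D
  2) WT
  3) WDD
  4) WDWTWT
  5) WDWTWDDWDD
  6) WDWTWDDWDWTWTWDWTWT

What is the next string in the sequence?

Applying the rule to each of the 19 symbols of WDWTWDDWDWTWTWDWTWT gives the pieces WD WT WD D WD WT WT WD WT WD D WD D WD WT WD D WD D, which concatenate to the answer.

WDWTWDDWDWTWTWDWTWDDWDDWDWTWDDWDD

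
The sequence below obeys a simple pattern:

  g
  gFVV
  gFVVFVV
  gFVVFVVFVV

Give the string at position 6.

gFVVFVVFVVFVVFVV

The strings grow by a fixed suffix FVV each time.
From gFVVFVVFVV, 2 further steps: gFVVFVVFVV → gFVVFVVFVVFVV → (answer).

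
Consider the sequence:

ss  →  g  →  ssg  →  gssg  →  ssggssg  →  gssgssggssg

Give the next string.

From term 3 onward, concatenate the second-to-last term with the last: ss·g = ssg, g·ssg = gssg, …
Continuing: ssggssg · gssgssggssg gives term 7.

ssggssggssgssggssg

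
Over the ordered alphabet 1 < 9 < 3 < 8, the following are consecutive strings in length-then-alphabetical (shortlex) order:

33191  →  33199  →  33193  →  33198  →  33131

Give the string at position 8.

33138

Advancing 3 positions from 33131 through 33131 → 33139 → 33133 reaches term 8.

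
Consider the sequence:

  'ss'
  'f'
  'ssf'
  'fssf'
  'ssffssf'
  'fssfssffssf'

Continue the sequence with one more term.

From term 3 onward, concatenate the second-to-last term with the last: ss·f = ssf, f·ssf = fssf, …
Continuing: ssffssf · fssfssffssf gives term 7.

ssffssffssfssffssf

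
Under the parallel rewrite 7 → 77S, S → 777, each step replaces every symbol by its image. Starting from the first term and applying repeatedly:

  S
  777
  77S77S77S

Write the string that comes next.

Rewriting each symbol of 77S77S77S: 7→77S, 7→77S, S→777, 7→77S, 7→77S, S→777, 7→77S, 7→77S, S→777, which concatenates to 77S 77S 777 77S 77S 777 77S 77S 777.

77S77S77777S77S77777S77S777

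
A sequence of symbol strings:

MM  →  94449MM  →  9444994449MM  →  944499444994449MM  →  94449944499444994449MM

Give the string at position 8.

Each term is the previous one with 94449 prepended.
From 94449944499444994449MM, 3 further steps: 94449944499444994449MM → 9444994449944499444994449MM → 944499444994449944499444994449MM → (answer).

94449944499444994449944499444994449MM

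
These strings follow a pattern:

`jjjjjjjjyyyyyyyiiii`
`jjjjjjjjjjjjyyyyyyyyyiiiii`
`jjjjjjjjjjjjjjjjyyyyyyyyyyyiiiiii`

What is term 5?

jjjjjjjjjjjjjjjjjjjjjjjjyyyyyyyyyyyyyyyiiiiiiii

Each string has the form j^{4n} y^{2n+3} i^{n+2}, where the shown terms are n = 2, 3, 4.
Setting n = 6 gives 24, 15, 8 characters in each block.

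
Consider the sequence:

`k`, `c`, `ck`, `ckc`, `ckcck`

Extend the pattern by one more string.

ckcckckc

Each term (from the third on) is the previous term followed by the one before it: term 3 = c·k = ck.
The next term joins ckcck and ckc.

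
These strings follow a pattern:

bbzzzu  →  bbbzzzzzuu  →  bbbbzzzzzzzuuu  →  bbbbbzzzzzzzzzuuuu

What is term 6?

Term n consists of n+1 b's, followed by 2n+1 z's, followed by n u's (n = 1, 2, …).
Setting n = 6 gives 7, 13, 6 characters in each block.

bbbbbbbzzzzzzzzzzzzzuuuuuu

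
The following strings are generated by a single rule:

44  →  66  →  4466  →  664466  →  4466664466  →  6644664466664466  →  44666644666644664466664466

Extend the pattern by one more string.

664466446666446644666644666644664466664466

This is a Fibonacci-style word recurrence s(k) = s(k−2)·s(k−1): e.g. 44·66 = 4466.
So term 8 is 6644664466664466·44666644666644664466664466.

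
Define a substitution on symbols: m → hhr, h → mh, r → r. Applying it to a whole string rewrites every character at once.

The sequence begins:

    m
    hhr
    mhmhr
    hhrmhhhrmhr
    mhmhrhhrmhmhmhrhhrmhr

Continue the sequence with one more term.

φ(mhmhrhhrmhmhmhrhhrmhr) expands symbol-by-symbol to hhr mh hhr mh r mh mh r hhr mh hhr mh hhr mh r mh mh r hhr mh r; joining the 21 pieces gives the next term.

hhrmhhhrmhrmhmhrhhrmhhhrmhhhrmhrmhmhrhhrmhr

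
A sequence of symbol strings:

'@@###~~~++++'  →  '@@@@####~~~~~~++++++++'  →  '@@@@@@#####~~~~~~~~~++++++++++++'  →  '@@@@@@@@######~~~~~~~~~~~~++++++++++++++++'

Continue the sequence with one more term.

@@@@@@@@@@#######~~~~~~~~~~~~~~~++++++++++++++++++++

Reading off run lengths: @ runs 2, 4, 6, 8; # runs 3, 4, 5, 6; ~ runs 3, 6, 9, 12; + runs 4, 8, 12, 16 — each is linear in n (n = 1, 2, …).
Setting n = 5 gives 10, 7, 15, 20 characters in each block.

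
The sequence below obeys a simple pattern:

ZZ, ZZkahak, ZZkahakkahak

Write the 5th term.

The strings grow by a fixed suffix kahak each time.
From ZZkahakkahak, 2 further steps: ZZkahakkahak → ZZkahakkahakkahak → (answer).

ZZkahakkahakkahakkahak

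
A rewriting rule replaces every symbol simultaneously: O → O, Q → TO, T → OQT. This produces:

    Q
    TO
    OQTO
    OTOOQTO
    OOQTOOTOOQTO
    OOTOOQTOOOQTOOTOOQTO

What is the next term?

φ(OOTOOQTOOOQTOOTOOQTO) expands symbol-by-symbol to O O OQT O O TO OQT O O O TO OQT O O OQT O O TO OQT O; joining the 20 pieces gives the next term.

OOOQTOOTOOQTOOOTOOQTOOOQTOOTOOQTO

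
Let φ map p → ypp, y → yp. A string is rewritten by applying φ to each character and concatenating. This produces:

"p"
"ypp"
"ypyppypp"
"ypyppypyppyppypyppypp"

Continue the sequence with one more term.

ypyppypyppyppypyppypyppyppypyppyppypyppypyppyppypyppypp

Replace each of the 21 characters of ypyppypyppyppypyppypp in place — yp ypp yp ypp ypp yp ypp yp ypp ypp yp ypp ypp yp ypp yp ypp ypp yp ypp ypp — and concatenate.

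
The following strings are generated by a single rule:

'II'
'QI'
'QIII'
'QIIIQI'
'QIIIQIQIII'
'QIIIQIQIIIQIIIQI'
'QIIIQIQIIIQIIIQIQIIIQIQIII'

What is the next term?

QIIIQIQIIIQIIIQIQIIIQIQIIIQIIIQIQIIIQIIIQI

From term 3 onward, concatenate the last term with the second-to-last: QI·II = QIII, QIII·QI = QIIIQI, …
Continuing: QIIIQIQIIIQIIIQIQIIIQIQIII · QIIIQIQIIIQIIIQI gives term 8.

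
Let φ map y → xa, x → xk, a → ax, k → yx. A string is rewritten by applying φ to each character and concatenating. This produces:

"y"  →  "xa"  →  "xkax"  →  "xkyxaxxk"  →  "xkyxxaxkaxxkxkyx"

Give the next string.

Rewriting the 16 symbols of xkyxxaxkaxxkxkyx one by one yields xk yx xa xk xk ax xk yx ax xk xk yx xk yx xa xk; concatenated:

xkyxxaxkxkaxxkyxaxxkxkyxxkyxxaxk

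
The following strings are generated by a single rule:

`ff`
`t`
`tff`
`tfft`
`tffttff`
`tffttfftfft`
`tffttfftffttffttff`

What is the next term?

tffttfftffttffttfftffttfftfft

From term 3 onward, concatenate the last term with the second-to-last: t·ff = tff, tff·t = tfft, …
Continuing: tffttfftffttffttff · tffttfftfft gives term 8.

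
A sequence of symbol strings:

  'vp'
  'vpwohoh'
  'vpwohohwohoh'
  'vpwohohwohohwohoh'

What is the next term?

vpwohohwohohwohohwohoh

The strings grow by a fixed suffix wohoh each time.
So the next term is vpwohohwohohwohoh·wohoh.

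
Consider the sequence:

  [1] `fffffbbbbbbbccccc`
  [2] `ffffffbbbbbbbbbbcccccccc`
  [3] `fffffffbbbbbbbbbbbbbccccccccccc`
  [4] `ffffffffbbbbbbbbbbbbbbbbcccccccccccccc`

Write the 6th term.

Each string has the form f^{n+3} b^{3n+1} c^{3n-1}, where the shown terms are n = 2, 3, 4, 5.
For term 6, n = 7, so the run lengths are 10, 22, 20.

ffffffffffbbbbbbbbbbbbbbbbbbbbbbcccccccccccccccccccc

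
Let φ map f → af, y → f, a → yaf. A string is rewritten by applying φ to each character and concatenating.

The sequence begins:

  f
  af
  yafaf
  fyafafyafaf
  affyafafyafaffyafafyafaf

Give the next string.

yafafaffyafafyafaffyafafyafafaffyafafyafaffyafafyafaf

Replace each of the 24 characters of affyafafyafaffyafafyafaf in place — yaf af af f yaf af yaf af f yaf af yaf af af f yaf af yaf af f yaf af yaf af — and concatenate.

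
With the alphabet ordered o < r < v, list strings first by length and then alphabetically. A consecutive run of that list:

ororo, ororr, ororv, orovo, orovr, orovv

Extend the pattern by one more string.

Treat orovv as a base-3 numeral over the given alphabet and add one, carrying through any trailing v's.

orroo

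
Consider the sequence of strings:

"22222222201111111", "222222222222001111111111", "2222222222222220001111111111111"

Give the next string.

Each string has the form 2^{3n+3} 0^{n-1} 1^{3n+1}, where the shown terms are n = 2, 3, 4.
Setting n = 5 gives 18, 4, 16 characters in each block.

22222222222222222200001111111111111111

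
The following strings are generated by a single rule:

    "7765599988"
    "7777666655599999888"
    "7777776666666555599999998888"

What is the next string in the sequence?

7777777766666666665555599999999988888

The n-th term is 2n 7's then 3n-2 6's then n+1 5's then 2n+1 9's then n+1 8's (n = 1, 2, …).
At n = 4 the blocks have lengths 8, 10, 5, 9, 5.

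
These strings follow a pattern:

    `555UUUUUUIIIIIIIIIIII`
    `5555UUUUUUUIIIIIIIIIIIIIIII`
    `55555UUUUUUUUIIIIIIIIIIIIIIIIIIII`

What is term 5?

5555555UUUUUUUUUUIIIIIIIIIIIIIIIIIIIIIIIIIIII

Each string has the form 5^{n} U^{n+3} I^{4n}, where the shown terms are n = 3, 4, 5.
Setting n = 7 gives 7, 10, 28 characters in each block.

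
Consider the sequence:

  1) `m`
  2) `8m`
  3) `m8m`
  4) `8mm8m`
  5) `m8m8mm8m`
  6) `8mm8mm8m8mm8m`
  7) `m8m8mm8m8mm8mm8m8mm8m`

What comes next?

8mm8mm8m8mm8mm8m8mm8m8mm8mm8m8mm8m

From term 3 onward, concatenate the second-to-last term with the last: m·8m = m8m, 8m·m8m = 8mm8m, …
The next term joins 8mm8mm8m8mm8m and m8m8mm8m8mm8mm8m8mm8m.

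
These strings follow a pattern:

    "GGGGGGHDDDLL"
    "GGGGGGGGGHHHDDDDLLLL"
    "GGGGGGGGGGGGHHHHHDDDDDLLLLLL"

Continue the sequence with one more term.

Term n consists of 3n+3 G's, followed by 2n-1 H's, followed by n+2 D's, followed by 2n L's (n = 1, 2, …).
At n = 4 the blocks have lengths 15, 7, 6, 8.

GGGGGGGGGGGGGGGHHHHHHHDDDDDDLLLLLLLL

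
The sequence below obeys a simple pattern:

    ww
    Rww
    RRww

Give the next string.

The strings grow by a fixed prefix R each time.
So the next term is R·RRww.

RRRww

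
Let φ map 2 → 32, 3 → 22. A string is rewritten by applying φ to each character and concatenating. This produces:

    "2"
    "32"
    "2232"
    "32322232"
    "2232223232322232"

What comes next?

Applying the rule to each of the 16 symbols of 2232223232322232 gives the pieces 32 32 22 32 32 32 22 32 22 32 22 32 32 32 22 32, which concatenate to the answer.

32322232323222322232223232322232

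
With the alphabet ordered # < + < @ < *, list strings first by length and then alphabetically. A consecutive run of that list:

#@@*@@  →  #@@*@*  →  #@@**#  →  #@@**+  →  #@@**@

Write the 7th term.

Advancing 2 positions from #@@**@ through #@@**@ → #@@*** reaches term 7.

#@*###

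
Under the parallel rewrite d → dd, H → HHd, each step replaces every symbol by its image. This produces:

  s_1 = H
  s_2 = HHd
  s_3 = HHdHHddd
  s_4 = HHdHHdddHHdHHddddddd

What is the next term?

Replace each of the 20 characters of HHdHHdddHHdHHddddddd in place — HHd HHd dd HHd HHd dd dd dd HHd HHd dd HHd HHd dd dd dd dd dd dd dd — and concatenate.

HHdHHdddHHdHHdddddddHHdHHdddHHdHHddddddddddddddd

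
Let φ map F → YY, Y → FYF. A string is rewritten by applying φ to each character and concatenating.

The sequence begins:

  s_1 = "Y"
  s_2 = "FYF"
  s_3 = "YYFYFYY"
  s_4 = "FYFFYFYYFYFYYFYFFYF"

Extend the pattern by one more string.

YYFYFYYYYFYFYYFYFFYFYYFYFYYFYFFYFYYFYFYYYYFYFYY

Replace each of the 19 characters of FYFFYFYYFYFYYFYFFYF in place — YY FYF YY YY FYF YY FYF FYF YY FYF YY FYF FYF YY FYF YY YY FYF YY — and concatenate.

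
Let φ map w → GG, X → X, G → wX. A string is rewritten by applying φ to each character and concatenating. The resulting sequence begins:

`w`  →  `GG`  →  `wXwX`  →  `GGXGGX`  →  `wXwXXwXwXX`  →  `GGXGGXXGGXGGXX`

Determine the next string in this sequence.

Applying the rule to each of the 14 symbols of GGXGGXXGGXGGXX gives the pieces wX wX X wX wX X X wX wX X wX wX X X, which concatenate to the answer.

wXwXXwXwXXXwXwXXwXwXXX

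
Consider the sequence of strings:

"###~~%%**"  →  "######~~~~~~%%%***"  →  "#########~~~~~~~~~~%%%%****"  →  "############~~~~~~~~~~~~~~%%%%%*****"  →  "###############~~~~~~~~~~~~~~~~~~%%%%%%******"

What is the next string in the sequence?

Term n consists of 3n #'s, followed by 4n-2 ~'s, followed by n+1 %'s, followed by n+1 *'s (n = 1, 2, …).
At n = 6 the blocks have lengths 18, 22, 7, 7.

##################~~~~~~~~~~~~~~~~~~~~~~%%%%%%%*******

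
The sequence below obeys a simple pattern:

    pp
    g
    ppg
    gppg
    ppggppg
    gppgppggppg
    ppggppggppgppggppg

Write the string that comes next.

gppgppggppgppggppggppgppggppg

Each term (from the third on) is the two preceding terms concatenated in order: term 3 = pp·g = ppg.
Continuing: gppgppggppg · ppggppggppgppggppg gives term 8.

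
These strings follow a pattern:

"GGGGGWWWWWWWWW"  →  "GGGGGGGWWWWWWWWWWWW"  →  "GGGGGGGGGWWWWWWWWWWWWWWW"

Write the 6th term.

GGGGGGGGGGGGGGGWWWWWWWWWWWWWWWWWWWWWWWW

Each string has the form G^{2n-1} W^{3n}, where the shown terms are n = 3, 4, 5.
Setting n = 8 gives 15, 24 characters in each block.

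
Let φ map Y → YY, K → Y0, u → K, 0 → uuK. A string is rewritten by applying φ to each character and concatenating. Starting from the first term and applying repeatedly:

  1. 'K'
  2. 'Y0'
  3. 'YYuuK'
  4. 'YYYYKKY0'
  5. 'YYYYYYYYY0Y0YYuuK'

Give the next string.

Rewriting the 17 symbols of YYYYYYYYY0Y0YYuuK one by one yields YY YY YY YY YY YY YY YY YY uuK YY uuK YY YY K K Y0; concatenated:

YYYYYYYYYYYYYYYYYYuuKYYuuKYYYYKKY0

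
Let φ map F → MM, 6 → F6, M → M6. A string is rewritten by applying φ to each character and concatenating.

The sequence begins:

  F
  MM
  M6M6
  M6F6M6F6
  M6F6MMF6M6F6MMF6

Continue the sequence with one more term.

M6F6MMF6M6M6MMF6M6F6MMF6M6M6MMF6

Applying the rule to each of the 16 symbols of M6F6MMF6M6F6MMF6 gives the pieces M6 F6 MM F6 M6 M6 MM F6 M6 F6 MM F6 M6 M6 MM F6, which concatenate to the answer.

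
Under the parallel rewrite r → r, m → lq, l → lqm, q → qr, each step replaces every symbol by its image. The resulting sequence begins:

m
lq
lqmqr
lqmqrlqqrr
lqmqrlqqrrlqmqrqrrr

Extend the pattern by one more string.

lqmqrlqqrrlqmqrqrrrlqmqrlqqrrqrrrr

Replace each of the 19 characters of lqmqrlqqrrlqmqrqrrr in place — lqm qr lq qr r lqm qr qr r r lqm qr lq qr r qr r r r — and concatenate.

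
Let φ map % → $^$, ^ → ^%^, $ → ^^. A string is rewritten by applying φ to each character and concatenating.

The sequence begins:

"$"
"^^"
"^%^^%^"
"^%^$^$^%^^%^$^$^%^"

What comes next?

Rewriting the 18 symbols of ^%^$^$^%^^%^$^$^%^ one by one yields ^%^ $^$ ^%^ ^^ ^%^ ^^ ^%^ $^$ ^%^ ^%^ $^$ ^%^ ^^ ^%^ ^^ ^%^ $^$ ^%^; concatenated:

^%^$^$^%^^^^%^^^^%^$^$^%^^%^$^$^%^^^^%^^^^%^$^$^%^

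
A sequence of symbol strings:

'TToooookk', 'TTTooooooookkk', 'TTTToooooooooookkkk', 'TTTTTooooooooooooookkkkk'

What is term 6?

The n-th term is n T's then 3n-1 o's then n k's, where the shown terms are n = 2, 3, 4, 5.
Setting n = 7 gives 7, 20, 7 characters in each block.

TTTTTTTooooooooooooooooooookkkkkkk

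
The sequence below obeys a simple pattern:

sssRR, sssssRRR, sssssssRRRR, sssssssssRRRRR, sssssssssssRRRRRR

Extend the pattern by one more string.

The n-th term is 2n-1 s's then n R's, where the shown terms are n = 2, 3, 4, 5, 6.
For the next term, n = 7, so the run lengths are 13, 7.

sssssssssssssRRRRRRR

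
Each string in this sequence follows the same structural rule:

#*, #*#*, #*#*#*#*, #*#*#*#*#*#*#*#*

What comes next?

#*#*#*#*#*#*#*#*#*#*#*#*#*#*#*#*

Every step duplicates the string.
One more doubling of #*#*#*#*#*#*#*#* gives the answer.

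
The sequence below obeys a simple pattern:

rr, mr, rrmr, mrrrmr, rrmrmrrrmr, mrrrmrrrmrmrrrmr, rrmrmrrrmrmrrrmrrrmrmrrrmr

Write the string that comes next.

This is a Fibonacci-style word recurrence s(k) = s(k−2)·s(k−1): e.g. rr·mr = rrmr.
So term 8 is mrrrmrrrmrmrrrmr·rrmrmrrrmrmrrrmrrrmrmrrrmr.

mrrrmrrrmrmrrrmrrrmrmrrrmrmrrrmrrrmrmrrrmr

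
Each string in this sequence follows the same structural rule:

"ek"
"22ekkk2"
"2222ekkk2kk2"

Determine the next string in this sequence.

222222ekkk2kk2kk2

Each term wraps the previous one in 22 on the left and kk2 on the right.
So the next term is 22·2222ekkk2kk2·kk2.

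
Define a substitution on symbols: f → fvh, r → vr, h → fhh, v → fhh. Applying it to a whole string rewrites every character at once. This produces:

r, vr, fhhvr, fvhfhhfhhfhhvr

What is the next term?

fvhfhhfhhfvhfhhfhhfvhfhhfhhfvhfhhfhhfhhvr

Applying the rule to each of the 14 symbols of fvhfhhfhhfhhvr gives the pieces fvh fhh fhh fvh fhh fhh fvh fhh fhh fvh fhh fhh fhh vr, which concatenate to the answer.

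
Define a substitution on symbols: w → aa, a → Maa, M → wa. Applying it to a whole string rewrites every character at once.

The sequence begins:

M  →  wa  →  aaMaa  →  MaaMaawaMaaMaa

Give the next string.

Rewriting the 14 symbols of MaaMaawaMaaMaa one by one yields wa Maa Maa wa Maa Maa aa Maa wa Maa Maa wa Maa Maa; concatenated:

waMaaMaawaMaaMaaaaMaawaMaaMaawaMaaMaa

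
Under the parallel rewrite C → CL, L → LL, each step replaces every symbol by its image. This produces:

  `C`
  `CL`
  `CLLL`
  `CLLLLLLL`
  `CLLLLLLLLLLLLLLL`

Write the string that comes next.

CLLLLLLLLLLLLLLLLLLLLLLLLLLLLLLL

Replace each of the 16 characters of CLLLLLLLLLLLLLLL in place — CL LL LL LL LL LL LL LL LL LL LL LL LL LL LL LL — and concatenate.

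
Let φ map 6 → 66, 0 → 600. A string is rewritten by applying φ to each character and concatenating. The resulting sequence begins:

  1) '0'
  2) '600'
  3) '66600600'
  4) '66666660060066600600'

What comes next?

Rewriting the 20 symbols of 66666660060066600600 one by one yields 66 66 66 66 66 66 66 600 600 66 600 600 66 66 66 600 600 66 600 600; concatenated:

666666666666666006006660060066666660060066600600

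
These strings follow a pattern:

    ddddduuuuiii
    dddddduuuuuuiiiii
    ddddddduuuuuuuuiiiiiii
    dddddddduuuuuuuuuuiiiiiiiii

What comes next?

ddddddddduuuuuuuuuuuuiiiiiiiiiii

Reading off run lengths: d runs 5, 6, 7, 8; u runs 4, 6, 8, 10; i runs 3, 5, 7, 9 — each is linear in n, where the shown terms are n = 2, 3, 4, 5.
For the next term, n = 6, so the run lengths are 9, 12, 11.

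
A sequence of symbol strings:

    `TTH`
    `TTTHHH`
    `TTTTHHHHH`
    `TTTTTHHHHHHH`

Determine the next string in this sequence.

TTTTTTHHHHHHHHH

Term n consists of n+1 T's, followed by 2n-1 H's (n = 1, 2, …).
For the next term, n = 5, so the run lengths are 6, 9.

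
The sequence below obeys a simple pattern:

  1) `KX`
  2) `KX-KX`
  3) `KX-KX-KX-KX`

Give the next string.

s(k+1) = s(k)·-·s(k) — each term doubles the last with '-' between the halves.
Doubling KX-KX-KX-KX with '-' between the halves:

KX-KX-KX-KX-KX-KX-KX-KX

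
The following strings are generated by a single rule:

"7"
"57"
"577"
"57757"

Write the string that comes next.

57757577

From term 3 onward, concatenate the last term with the second-to-last: 57·7 = 577, 577·57 = 57757, …
Continuing: 57757 · 577 gives term 5.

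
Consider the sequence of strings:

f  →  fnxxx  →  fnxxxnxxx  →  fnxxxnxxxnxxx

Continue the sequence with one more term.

The strings grow by a fixed suffix nxxx each time.
So the next term is fnxxxnxxxnxxx·nxxx.

fnxxxnxxxnxxxnxxx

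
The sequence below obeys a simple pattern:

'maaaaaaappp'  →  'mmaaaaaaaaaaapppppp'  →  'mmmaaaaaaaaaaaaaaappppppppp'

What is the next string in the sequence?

mmmmaaaaaaaaaaaaaaaaaaapppppppppppp

The n-th term is n m's then 4n+3 a's then 3n p's (n = 1, 2, …).
For the next term, n = 4, so the run lengths are 4, 19, 12.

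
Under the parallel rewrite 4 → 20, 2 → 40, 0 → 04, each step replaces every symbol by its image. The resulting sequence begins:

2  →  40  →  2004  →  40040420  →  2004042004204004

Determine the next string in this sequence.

Rewriting the 16 symbols of 2004042004204004 one by one yields 40 04 04 20 04 20 40 04 04 20 40 04 20 04 04 20; concatenated:

40040420042040040420400420040420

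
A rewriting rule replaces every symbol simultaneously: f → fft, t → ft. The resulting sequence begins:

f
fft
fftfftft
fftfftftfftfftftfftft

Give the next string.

fftfftftfftfftftfftftfftfftftfftfftftfftftfftfftftfftft

Applying the rule to each of the 21 symbols of fftfftftfftfftftfftft gives the pieces fft fft ft fft fft ft fft ft fft fft ft fft fft ft fft ft fft fft ft fft ft, which concatenate to the answer.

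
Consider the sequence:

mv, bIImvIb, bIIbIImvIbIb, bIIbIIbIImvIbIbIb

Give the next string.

Each term wraps the previous one in bII on the left and Ib on the right.
One more step from bIIbIIbIImvIbIbIb gives the answer.

bIIbIIbIIbIImvIbIbIbIb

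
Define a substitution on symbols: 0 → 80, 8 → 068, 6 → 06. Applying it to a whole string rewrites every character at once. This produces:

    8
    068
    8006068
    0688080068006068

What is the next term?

8006068068800688080060688080068006068

Applying the rule to each of the 16 symbols of 0688080068006068 gives the pieces 80 06 068 068 80 068 80 80 06 068 80 80 06 80 06 068, which concatenate to the answer.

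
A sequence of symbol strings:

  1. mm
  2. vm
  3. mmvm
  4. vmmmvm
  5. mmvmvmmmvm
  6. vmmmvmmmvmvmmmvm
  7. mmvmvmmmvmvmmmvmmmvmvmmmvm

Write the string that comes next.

vmmmvmmmvmvmmmvmmmvmvmmmvmvmmmvmmmvmvmmmvm

This is a Fibonacci-style word recurrence s(k) = s(k−2)·s(k−1): e.g. mm·vm = mmvm.
The next term joins vmmmvmmmvmvmmmvm and mmvmvmmmvmvmmmvmmmvmvmmmvm.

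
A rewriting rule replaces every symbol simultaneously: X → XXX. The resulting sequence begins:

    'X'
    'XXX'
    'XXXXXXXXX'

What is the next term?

Apply φ to XXXXXXXXX symbol by symbol: X→XXX, X→XXX, X→XXX, X→XXX, X→XXX, X→XXX, X→XXX, X→XXX, X→XXX; joined: XXX XXX XXX XXX XXX XXX XXX XXX XXX.

XXXXXXXXXXXXXXXXXXXXXXXXXXX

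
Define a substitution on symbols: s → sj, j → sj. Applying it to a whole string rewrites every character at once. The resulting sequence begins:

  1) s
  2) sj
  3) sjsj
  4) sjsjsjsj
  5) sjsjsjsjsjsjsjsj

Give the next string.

sjsjsjsjsjsjsjsjsjsjsjsjsjsjsjsj

Replace each of the 16 characters of sjsjsjsjsjsjsjsj in place — sj sj sj sj sj sj sj sj sj sj sj sj sj sj sj sj — and concatenate.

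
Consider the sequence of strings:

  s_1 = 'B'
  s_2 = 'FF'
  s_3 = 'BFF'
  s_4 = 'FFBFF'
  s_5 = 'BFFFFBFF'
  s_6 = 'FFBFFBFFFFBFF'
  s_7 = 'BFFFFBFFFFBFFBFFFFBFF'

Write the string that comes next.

This is a Fibonacci-style word recurrence s(k) = s(k−2)·s(k−1): e.g. B·FF = BFF.
Continuing: FFBFFBFFFFBFF · BFFFFBFFFFBFFBFFFFBFF gives term 8.

FFBFFBFFFFBFFBFFFFBFFFFBFFBFFFFBFF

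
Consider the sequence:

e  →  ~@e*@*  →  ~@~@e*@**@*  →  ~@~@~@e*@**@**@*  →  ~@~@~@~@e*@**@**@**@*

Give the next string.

s(k+1) = ~@·s(k)·*@*, so each term gains ~@ as a prefix and *@* as a suffix.
Applying this once more to ~@~@~@~@e*@**@**@**@*:

~@~@~@~@~@e*@**@**@**@**@*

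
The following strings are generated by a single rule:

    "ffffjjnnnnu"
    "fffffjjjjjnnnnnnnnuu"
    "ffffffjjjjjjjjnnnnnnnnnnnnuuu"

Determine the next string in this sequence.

fffffffjjjjjjjjjjjnnnnnnnnnnnnnnnnuuuu

The n-th term is n+3 f's then 3n-1 j's then 4n n's then n u's (n = 1, 2, …).
Setting n = 4 gives 7, 11, 16, 4 characters in each block.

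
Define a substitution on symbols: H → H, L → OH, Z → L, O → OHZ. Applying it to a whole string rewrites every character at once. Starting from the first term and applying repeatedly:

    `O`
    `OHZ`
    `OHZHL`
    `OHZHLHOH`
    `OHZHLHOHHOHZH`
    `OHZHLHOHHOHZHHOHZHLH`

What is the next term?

OHZHLHOHHOHZHHOHZHLHHOHZHLHOHH

Replace each of the 20 characters of OHZHLHOHHOHZHHOHZHLH in place — OHZ H L H OH H OHZ H H OHZ H L H H OHZ H L H OH H — and concatenate.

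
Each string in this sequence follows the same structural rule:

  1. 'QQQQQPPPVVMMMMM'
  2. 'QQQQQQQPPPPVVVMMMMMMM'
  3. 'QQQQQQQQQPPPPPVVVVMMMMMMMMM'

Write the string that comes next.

QQQQQQQQQQQPPPPPPVVVVVMMMMMMMMMMM

The n-th term is 2n+1 Q's then n+1 P's then n V's then 2n+1 M's, where the shown terms are n = 2, 3, 4.
For the next term, n = 5, so the run lengths are 11, 6, 5, 11.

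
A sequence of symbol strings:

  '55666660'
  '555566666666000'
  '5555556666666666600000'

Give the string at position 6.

5555555555556666666666666666666600000000000

Each string has the form 5^{2n} 6^{3n+2} 0^{2n-1} (n = 1, 2, …).
At n = 6 the blocks have lengths 12, 20, 11.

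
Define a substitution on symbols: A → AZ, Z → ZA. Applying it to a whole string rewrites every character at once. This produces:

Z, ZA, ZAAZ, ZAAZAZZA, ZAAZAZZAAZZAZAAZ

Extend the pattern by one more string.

ZAAZAZZAAZZAZAAZAZZAZAAZZAAZAZZA

Applying the rule to each of the 16 symbols of ZAAZAZZAAZZAZAAZ gives the pieces ZA AZ AZ ZA AZ ZA ZA AZ AZ ZA ZA AZ ZA AZ AZ ZA, which concatenate to the answer.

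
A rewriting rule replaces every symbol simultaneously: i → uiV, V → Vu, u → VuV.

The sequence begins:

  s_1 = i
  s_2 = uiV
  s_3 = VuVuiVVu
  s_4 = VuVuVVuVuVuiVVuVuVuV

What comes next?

Rewriting the 20 symbols of VuVuVVuVuVuiVVuVuVuV one by one yields Vu VuV Vu VuV Vu Vu VuV Vu VuV Vu VuV uiV Vu Vu VuV Vu VuV Vu VuV Vu; concatenated:

VuVuVVuVuVVuVuVuVVuVuVVuVuVuiVVuVuVuVVuVuVVuVuVVu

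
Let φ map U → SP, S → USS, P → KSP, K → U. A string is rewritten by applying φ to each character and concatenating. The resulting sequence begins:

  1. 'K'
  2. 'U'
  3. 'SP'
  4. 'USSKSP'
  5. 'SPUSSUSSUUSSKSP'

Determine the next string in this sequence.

USSKSPSPUSSUSSSPUSSUSSSPSPUSSUSSUUSSKSP

Replace each of the 15 characters of SPUSSUSSUUSSKSP in place — USS KSP SP USS USS SP USS USS SP SP USS USS U USS KSP — and concatenate.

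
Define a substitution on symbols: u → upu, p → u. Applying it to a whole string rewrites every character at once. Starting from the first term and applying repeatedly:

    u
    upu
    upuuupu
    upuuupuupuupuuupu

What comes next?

Applying the rule to each of the 17 symbols of upuuupuupuupuuupu gives the pieces upu u upu upu upu u upu upu u upu upu u upu upu upu u upu, which concatenate to the answer.

upuuupuupuupuuupuupuuupuupuuupuupuupuuupu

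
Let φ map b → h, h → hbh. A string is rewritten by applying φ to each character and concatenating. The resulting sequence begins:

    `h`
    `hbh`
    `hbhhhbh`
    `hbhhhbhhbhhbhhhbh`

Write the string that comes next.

Applying the rule to each of the 17 symbols of hbhhhbhhbhhbhhhbh gives the pieces hbh h hbh hbh hbh h hbh hbh h hbh hbh h hbh hbh hbh h hbh, which concatenate to the answer.

hbhhhbhhbhhbhhhbhhbhhhbhhbhhhbhhbhhbhhhbh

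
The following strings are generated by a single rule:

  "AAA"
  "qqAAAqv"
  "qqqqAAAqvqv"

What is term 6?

Every step adds qq to the front and qv to the end of the previous string.
From qqqqAAAqvqv, 3 further steps: qqqqAAAqvqv → qqqqqqAAAqvqvqv → qqqqqqqqAAAqvqvqvqv → (answer).

qqqqqqqqqqAAAqvqvqvqvqv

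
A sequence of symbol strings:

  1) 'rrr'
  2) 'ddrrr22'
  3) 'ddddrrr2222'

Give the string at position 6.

s(k+1) = dd·s(k)·22, so each term gains dd as a prefix and 22 as a suffix.
From ddddrrr2222, 3 further steps: ddddrrr2222 → ddddddrrr222222 → ddddddddrrr22222222 → (answer).

ddddddddddrrr2222222222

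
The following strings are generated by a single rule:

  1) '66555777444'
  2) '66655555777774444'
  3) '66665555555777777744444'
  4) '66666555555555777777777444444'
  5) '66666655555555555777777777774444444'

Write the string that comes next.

66666665555555555555777777777777744444444

Term n consists of n 6's, followed by 2n-1 5's, followed by 2n-1 7's, followed by n+1 4's, where the shown terms are n = 2, 3, 4, 5, 6.
For the next term, n = 7, so the run lengths are 7, 13, 13, 8.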